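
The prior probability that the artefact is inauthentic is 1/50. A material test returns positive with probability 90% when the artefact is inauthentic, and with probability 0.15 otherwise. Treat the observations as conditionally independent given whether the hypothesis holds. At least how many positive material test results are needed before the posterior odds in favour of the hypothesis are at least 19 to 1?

Prior odds: 0.02 ÷ 0.98 = 1/49.
Likelihood ratio of a positive result = 0.9/0.15 = 6.
Target odds = 19.
Need (1/49) × 6ⁿ ≥ 19, i.e. 6ⁿ ≥ 931.
6³ = 216 falls short of 931 but 6⁴ = 1296 reaches it, so n = 4.

4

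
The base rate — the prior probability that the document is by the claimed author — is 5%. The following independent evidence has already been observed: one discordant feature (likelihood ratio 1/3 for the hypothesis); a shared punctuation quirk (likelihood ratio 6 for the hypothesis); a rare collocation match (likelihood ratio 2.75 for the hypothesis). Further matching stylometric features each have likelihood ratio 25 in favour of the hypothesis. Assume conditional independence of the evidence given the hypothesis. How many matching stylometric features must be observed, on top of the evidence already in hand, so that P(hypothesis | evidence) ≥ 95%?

Prior odds = 0.05/0.95 = 1/19.
Combined Bayes factor of the evidence already in hand = (1/3) × 6 × 2.75 = 5.5.
Odds after that evidence = (1/19) × 5.5 = 11/38.
Target odds = 0.95/0.05 = 19.
Need 25ⁿ ≥ 19 ÷ (11/38) = 722/11.
25¹ = 25 falls short of 722/11 but 25² = 625 reaches it, so n = 2.

2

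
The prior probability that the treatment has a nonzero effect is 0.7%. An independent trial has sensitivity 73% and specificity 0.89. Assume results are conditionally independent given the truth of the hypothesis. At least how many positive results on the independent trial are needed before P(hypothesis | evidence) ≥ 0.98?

Prior odds = 0.007/0.993 = 7/993.
False-positive rate = 1 − 0.89 = 0.11; likelihood ratio of a positive = 0.73/0.11 = 73/11.
Target odds: 0.98 ÷ 0.02 = 49.
Need (7/993) × (73/11)ⁿ ≥ 49, i.e. (73/11)ⁿ ≥ 6951.
(73/11)⁴ = 28398241/14641 falls short of 6951 but (73/11)⁵ ≈12872.1 reaches it, so n = 5.

5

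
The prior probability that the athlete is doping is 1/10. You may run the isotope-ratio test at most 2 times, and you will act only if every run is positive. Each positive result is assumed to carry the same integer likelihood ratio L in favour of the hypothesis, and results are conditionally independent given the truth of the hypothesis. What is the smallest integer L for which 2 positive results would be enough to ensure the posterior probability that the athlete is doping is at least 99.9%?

95

Prior odds = 0.1/0.9 = 1/9.
Target odds = 0.999/0.001 = 999.
Need L² ≥ 999 ÷ (1/9) = 8991.
94² = 8836 < 8991 ≤ 9025 = 95², so L = 95.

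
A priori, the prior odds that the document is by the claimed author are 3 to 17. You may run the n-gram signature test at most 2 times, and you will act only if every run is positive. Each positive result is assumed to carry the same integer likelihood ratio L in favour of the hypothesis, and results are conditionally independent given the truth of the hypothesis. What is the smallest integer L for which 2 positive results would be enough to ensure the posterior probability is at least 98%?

Prior odds = 3/17.
Target odds = 0.98/0.02 = 49.
Need L² ≥ 49 ÷ (3/17) = 833/3.
16² = 256 < 833/3 ≤ 289 = 17², so L = 17.

17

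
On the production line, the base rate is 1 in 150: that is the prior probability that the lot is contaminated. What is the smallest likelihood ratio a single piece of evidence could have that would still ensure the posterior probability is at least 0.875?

1043

Prior odds = (1/150)/(149/150) = 1/149.
Target odds = 0.875/0.125 = 7.
Required Bayes factor = 7 ÷ (1/149) = 1043.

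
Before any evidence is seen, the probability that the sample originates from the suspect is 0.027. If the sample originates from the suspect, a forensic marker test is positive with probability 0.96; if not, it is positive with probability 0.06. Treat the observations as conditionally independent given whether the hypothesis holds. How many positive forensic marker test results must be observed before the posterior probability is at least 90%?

3

Prior odds: 0.027 ÷ 0.973 = 27/973.
Likelihood ratio of a positive = 0.96/0.06 = 16.
Target posterior odds = 0.9/0.1 = 9.
Need (27/973) × 16ⁿ ≥ 9, i.e. 16ⁿ ≥ 973/3.
16² = 256 falls short of 973/3 but 16³ = 4096 reaches it, so n = 3.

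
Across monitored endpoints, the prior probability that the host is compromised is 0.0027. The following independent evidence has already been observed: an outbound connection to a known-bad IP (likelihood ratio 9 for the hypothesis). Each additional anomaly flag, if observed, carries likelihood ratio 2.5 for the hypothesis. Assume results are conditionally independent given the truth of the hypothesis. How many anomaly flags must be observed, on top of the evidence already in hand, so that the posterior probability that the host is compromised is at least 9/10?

Prior odds = 0.0027/0.9973 = 27/9973.
Bayes factor of the evidence already in hand = 9.
Odds after that evidence = (27/9973) × 9 = 243/9973.
Target odds = 0.9/0.1 = 9.
Need 2.5ⁿ ≥ 9 ÷ (243/9973) = 9973/27.
2.5⁶ = 244.140625 falls short of 9973/27 but 2.5⁷ = 610.3515625 reaches it, so n = 7.

7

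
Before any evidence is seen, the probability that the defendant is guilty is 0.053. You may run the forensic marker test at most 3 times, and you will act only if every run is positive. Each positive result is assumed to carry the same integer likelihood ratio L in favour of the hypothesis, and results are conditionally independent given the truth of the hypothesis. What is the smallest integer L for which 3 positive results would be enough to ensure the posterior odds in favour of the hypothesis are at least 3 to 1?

Prior odds = 0.053/0.947 = 53/947.
Target odds = 3.
Need L³ ≥ 3 ÷ (53/947) = 2841/53.
3³ = 27 < 2841/53 ≤ 64 = 4³, so L = 4.

4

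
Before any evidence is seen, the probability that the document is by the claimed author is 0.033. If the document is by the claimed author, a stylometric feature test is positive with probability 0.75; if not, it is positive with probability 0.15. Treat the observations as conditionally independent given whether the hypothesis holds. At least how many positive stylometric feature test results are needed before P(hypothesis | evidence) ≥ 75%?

3

Prior odds: 0.033 ÷ 0.967 = 33/967.
Likelihood ratio of a positive = 0.75/0.15 = 5.
Target posterior odds = 0.75/0.25 = 3.
Need (33/967) × 5ⁿ ≥ 3, i.e. 5ⁿ ≥ 967/11.
5² = 25 falls short of 967/11 but 5³ = 125 reaches it, so n = 3.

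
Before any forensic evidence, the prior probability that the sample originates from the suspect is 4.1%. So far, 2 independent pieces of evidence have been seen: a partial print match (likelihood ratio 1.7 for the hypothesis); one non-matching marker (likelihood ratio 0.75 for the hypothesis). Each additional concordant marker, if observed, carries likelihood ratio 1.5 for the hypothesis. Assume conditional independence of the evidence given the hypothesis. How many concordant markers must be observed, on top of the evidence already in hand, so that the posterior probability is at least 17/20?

12

Prior odds = 0.041/0.959 = 41/959.
Combined Bayes factor of the evidence already in hand = 1.7 × 0.75 = 1.275.
Odds after that evidence = (41/959) × 1.275 = 2091/38360.
Target odds = 0.85/0.15 = 17/3.
Need 1.5ⁿ ≥ 17/3 ÷ (2091/38360) = 38360/369.
1.5¹¹ = 177147/2048 falls short of 38360/369 but 1.5¹² = 531441/4096 reaches it, so n = 12.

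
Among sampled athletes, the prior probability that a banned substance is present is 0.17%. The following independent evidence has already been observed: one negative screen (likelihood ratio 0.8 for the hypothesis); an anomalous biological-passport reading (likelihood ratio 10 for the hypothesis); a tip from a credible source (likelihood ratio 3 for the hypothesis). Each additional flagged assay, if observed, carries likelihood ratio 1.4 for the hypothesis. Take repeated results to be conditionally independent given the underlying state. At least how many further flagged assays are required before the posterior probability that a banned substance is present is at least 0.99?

24

Prior odds = 0.0017/0.9983 = 17/9983.
Combined Bayes factor of the evidence already in hand = 0.8 × 10 × 3 = 24.
Odds after that evidence = (17/9983) × 24 = 408/9983.
Target odds = 0.99/0.01 = 99.
Need 1.4ⁿ ≥ 99 ÷ (408/9983) = 329439/136.
1.4²³ ≈2295.86 falls short of 329439/136 but 1.4²⁴ ≈3214.2 reaches it, so n = 24.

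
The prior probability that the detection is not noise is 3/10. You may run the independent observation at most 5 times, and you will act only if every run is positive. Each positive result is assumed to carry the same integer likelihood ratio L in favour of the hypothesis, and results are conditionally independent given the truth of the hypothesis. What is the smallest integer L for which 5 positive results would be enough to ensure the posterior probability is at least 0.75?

2

Prior odds = 0.3/0.7 = 3/7.
Target odds = 0.75/0.25 = 3.
Need L⁵ ≥ 3 ÷ (3/7) = 7.
1⁵ = 1 < 7 ≤ 32 = 2⁵, so L = 2.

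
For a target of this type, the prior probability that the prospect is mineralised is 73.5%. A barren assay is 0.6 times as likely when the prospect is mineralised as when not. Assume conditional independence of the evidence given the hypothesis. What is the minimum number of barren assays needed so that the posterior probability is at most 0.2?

5

Prior odds: 0.735 ÷ 0.265 = 147/53.
Likelihood ratio per barren assay = 0.6.
Target odds: 0.2 ÷ 0.8 = 0.25.
Need (147/53) × 0.6ⁿ ≤ 0.25, i.e. 0.6ⁿ ≤ 53/588.
0.6⁴ = 0.1296 is still above 53/588 but 0.6⁵ = 0.07776 is at or below it, so n = 5.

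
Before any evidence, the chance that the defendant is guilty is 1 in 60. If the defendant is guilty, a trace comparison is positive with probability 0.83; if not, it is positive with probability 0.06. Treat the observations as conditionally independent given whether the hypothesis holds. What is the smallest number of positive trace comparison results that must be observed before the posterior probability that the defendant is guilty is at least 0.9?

Prior odds: (1/60) ÷ (59/60) = 1/59.
Likelihood ratio of a positive = 0.83/0.06 = 83/6.
Target odds: 0.9 ÷ 0.1 = 9.
Need (1/59) × (83/6)ⁿ ≥ 9, i.e. (83/6)ⁿ ≥ 531.
(83/6)² = 6889/36 falls short of 531 but (83/6)³ = 571787/216 reaches it, so n = 3.

3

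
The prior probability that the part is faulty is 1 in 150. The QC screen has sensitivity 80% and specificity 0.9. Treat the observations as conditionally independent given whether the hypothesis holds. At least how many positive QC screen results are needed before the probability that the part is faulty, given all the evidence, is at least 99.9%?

6

Prior odds = (1/150)/(149/150) = 1/149.
False-positive rate = 1 − 0.9 = 0.1; likelihood ratio of a positive = 0.8/0.1 = 8.
Target posterior odds = 0.999/0.001 = 999.
Require 8ⁿ ≥ 999 ÷ (1/149) = 148851.
8⁵ = 32768 falls short of 148851 but 8⁶ = 262144 reaches it, so n = 6.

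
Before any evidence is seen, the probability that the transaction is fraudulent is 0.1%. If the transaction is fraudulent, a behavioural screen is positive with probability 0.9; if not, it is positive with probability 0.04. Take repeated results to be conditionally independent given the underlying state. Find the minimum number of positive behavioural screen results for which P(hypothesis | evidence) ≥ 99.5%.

Prior odds: 0.001 ÷ 0.999 = 1/999.
Likelihood ratio of a positive = 0.9/0.04 = 22.5.
Target odds: 0.995 ÷ 0.005 = 199.
Require 22.5ⁿ ≥ 199 ÷ (1/999) = 198801.
22.5³ = 11390.625 falls short of 198801 but 22.5⁴ = 256289.0625 reaches it, so n = 4.

4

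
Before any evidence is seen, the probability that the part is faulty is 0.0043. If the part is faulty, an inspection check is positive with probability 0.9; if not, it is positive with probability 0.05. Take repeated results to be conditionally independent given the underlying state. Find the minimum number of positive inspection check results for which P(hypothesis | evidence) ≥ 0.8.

Prior odds: 0.0043 ÷ 0.9957 = 43/9957.
Likelihood ratio of a positive = 0.9/0.05 = 18.
Target posterior odds = 0.8/0.2 = 4.
Require 18ⁿ ≥ 4 ÷ (43/9957) = 39828/43.
18² = 324 falls short of 39828/43 but 18³ = 5832 reaches it, so n = 3.

3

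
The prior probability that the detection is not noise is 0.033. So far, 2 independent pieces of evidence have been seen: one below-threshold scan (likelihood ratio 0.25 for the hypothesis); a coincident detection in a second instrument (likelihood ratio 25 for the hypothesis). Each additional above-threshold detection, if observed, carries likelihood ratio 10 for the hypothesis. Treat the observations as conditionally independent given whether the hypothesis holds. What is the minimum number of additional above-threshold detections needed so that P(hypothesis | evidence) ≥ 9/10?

Prior odds = 0.033/0.967 = 33/967.
Combined Bayes factor of the evidence already in hand = 0.25 × 25 = 6.25.
Odds after that evidence = (33/967) × 6.25 = 825/3868.
Target odds = 0.9/0.1 = 9.
Need 10ⁿ ≥ 9 ÷ (825/3868) = 11604/275.
10¹ = 10 falls short of 11604/275 but 10² = 100 reaches it, so n = 2.

2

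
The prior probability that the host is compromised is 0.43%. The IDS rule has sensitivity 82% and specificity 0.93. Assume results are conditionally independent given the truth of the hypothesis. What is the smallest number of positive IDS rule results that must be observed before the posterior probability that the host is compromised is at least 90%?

4

Prior odds: 0.0043 ÷ 0.9957 = 43/9957.
False-positive rate = 1 − 0.93 = 0.07; likelihood ratio of a positive = 0.82/0.07 = 82/7.
Target posterior odds = 0.9/0.1 = 9.
Need (43/9957) × (82/7)ⁿ ≥ 9, i.e. (82/7)ⁿ ≥ 89613/43.
(82/7)³ = 551368/343 falls short of 89613/43 but (82/7)⁴ = 45212176/2401 reaches it, so n = 4.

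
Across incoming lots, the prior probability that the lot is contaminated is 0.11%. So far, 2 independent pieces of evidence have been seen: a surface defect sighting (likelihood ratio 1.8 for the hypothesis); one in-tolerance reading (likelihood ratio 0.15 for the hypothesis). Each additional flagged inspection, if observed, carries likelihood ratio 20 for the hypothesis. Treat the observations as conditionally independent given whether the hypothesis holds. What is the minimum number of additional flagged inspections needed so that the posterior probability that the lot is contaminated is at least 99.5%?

Prior odds = 0.0011/0.9989 = 11/9989.
Combined Bayes factor of the evidence already in hand = 1.8 × 0.15 = 0.27.
Odds after that evidence = (11/9989) × 0.27 = 297/998900.
Target odds = 0.995/0.005 = 199.
Need 20ⁿ ≥ 199 ÷ (297/998900) = 198781100/297.
20⁴ = 160000 falls short of 198781100/297 but 20⁵ = 3200000 reaches it, so n = 5.

5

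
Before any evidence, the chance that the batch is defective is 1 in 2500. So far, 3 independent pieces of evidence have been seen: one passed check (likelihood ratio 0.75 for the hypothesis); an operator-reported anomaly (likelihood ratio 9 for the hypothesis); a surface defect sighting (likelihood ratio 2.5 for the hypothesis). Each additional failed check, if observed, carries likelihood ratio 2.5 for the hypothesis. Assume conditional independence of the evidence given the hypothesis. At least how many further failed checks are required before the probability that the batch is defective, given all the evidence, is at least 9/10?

Prior odds = 0.0004/0.9996 = 1/2499.
Combined Bayes factor of the evidence already in hand = 0.75 × 9 × 2.5 = 16.875.
Odds after that evidence = (1/2499) × 16.875 = 45/6664.
Target odds = 0.9/0.1 = 9.
Need 2.5ⁿ ≥ 9 ÷ (45/6664) = 1332.8.
2.5⁷ = 610.3515625 falls short of 1332.8 but 2.5⁸ = 390625/256 reaches it, so n = 8.

8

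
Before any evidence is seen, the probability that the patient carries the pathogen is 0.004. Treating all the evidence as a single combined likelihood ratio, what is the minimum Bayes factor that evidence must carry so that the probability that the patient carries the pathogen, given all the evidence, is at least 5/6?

Prior odds = 0.004/0.996 = 1/249.
Target odds = (5/6)/(1/6) = 5.
Required Bayes factor = 5 ÷ (1/249) = 1245.

1245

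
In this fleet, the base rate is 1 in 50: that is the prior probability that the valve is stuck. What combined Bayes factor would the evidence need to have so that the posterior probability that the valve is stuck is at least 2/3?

98

Prior odds = 0.02/0.98 = 1/49.
Target odds = (2/3)/(1/3) = 2.
Required Bayes factor = 2 ÷ (1/49) = 98.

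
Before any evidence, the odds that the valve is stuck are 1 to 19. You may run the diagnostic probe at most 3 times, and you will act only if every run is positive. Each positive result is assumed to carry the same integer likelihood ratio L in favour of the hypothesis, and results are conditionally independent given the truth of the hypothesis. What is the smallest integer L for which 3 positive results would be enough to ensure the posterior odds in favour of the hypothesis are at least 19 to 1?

Prior odds = 1/19.
Target odds = 19.
Need L³ ≥ 19 ÷ (1/19) = 361.
7³ = 343 < 361 ≤ 512 = 8³, so L = 8.

8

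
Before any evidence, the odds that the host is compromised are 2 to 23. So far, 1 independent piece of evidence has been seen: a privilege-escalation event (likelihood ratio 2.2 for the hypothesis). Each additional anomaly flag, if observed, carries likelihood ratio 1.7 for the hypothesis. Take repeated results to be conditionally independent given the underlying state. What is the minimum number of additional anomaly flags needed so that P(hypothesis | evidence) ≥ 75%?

6

Prior odds = 2/23.
Bayes factor of the evidence already in hand = 2.2.
Odds after that evidence = (2/23) × 2.2 = 22/115.
Target odds = 0.75/0.25 = 3.
Need 1.7ⁿ ≥ 3 ÷ (22/115) = 345/22.
1.7⁵ = 1419857/100000 falls short of 345/22 but 1.7⁶ = 24137569/1000000 reaches it, so n = 6.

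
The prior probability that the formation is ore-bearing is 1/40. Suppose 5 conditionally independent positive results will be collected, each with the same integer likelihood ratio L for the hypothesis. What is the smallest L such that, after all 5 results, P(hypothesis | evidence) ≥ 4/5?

Prior odds = 0.025/0.975 = 1/39.
Target odds = 0.8/0.2 = 4.
Need L⁵ ≥ 4 ÷ (1/39) = 156.
2⁵ = 32 < 156 ≤ 243 = 3⁵, so L = 3.

3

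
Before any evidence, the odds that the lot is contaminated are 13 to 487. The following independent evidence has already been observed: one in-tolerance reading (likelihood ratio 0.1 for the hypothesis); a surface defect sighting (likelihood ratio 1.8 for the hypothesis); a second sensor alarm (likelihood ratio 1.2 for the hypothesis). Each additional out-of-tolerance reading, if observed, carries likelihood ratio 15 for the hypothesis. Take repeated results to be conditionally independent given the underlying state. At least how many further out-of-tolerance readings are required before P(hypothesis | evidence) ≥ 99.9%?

Prior odds = 13/487.
Combined Bayes factor of the evidence already in hand = 0.1 × 1.8 × 1.2 = 0.216.
Odds after that evidence = (13/487) × 0.216 = 351/60875.
Target odds = 0.999/0.001 = 999.
Need 15ⁿ ≥ 999 ÷ (351/60875) = 2252375/13.
15⁴ = 50625 falls short of 2252375/13 but 15⁵ = 759375 reaches it, so n = 5.

5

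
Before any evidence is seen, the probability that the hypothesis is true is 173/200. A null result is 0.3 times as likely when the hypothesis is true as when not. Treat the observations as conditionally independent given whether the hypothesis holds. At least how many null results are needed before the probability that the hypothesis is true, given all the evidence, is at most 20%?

3

Prior odds: 0.865 ÷ 0.135 = 173/27.
Likelihood ratio per null result = 0.3.
Target odds: 0.2 ÷ 0.8 = 0.25.
Need (173/27) × 0.3ⁿ ≤ 0.25, i.e. 0.3ⁿ ≤ 27/692.
0.3² = 0.09 is still above 27/692 but 0.3³ = 0.027 is at or below it, so n = 3.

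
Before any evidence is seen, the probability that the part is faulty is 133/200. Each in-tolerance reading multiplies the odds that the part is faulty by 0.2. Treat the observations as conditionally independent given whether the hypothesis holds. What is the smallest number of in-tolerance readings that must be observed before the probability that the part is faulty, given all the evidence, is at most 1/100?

Prior odds = 0.665/0.335 = 133/67.
Likelihood ratio per in-tolerance reading = 0.2.
Target odds: 0.01 ÷ 0.99 = 1/99.
Require 0.2ⁿ ≤ 1/99 ÷ (133/67) = 67/13167.
0.2³ = 0.008 is still above 67/13167 but 0.2⁴ = 0.0016 is at or below it, so n = 4.

4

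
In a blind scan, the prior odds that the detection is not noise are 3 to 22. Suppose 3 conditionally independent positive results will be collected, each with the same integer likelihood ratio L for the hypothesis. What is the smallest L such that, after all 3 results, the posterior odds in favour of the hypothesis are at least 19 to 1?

6

Prior odds = 3/22.
Target odds = 19.
Need L³ ≥ 19 ÷ (3/22) = 418/3.
5³ = 125 < 418/3 ≤ 216 = 6³, so L = 6.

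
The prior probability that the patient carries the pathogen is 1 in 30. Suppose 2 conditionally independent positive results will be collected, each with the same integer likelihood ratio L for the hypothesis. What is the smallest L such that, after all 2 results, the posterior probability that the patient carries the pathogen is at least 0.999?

Prior odds = (1/30)/(29/30) = 1/29.
Target odds = 0.999/0.001 = 999.
Need L² ≥ 999 ÷ (1/29) = 28971.
170² = 28900 < 28971 ≤ 29241 = 171², so L = 171.

171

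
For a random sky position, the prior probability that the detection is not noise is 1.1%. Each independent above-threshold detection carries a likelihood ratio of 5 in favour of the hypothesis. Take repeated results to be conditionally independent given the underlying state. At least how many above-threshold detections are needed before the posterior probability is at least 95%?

5

Prior odds: 0.011 ÷ 0.989 = 11/989.
Likelihood ratio per above-threshold detection = 5.
Target posterior odds = 0.95/0.05 = 19.
Need (11/989) × 5ⁿ ≥ 19, i.e. 5ⁿ ≥ 18791/11.
5⁴ = 625 falls short of 18791/11 but 5⁵ = 3125 reaches it, so n = 5.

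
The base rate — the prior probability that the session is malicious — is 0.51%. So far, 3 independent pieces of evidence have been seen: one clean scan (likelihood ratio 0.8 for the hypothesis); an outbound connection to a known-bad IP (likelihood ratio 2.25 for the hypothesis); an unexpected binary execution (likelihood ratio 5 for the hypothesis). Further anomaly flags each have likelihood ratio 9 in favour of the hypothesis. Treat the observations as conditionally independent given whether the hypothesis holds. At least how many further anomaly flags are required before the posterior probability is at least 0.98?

4

Prior odds = 0.0051/0.9949 = 51/9949.
Combined Bayes factor of the evidence already in hand = 0.8 × 2.25 × 5 = 9.
Odds after that evidence = (51/9949) × 9 = 459/9949.
Target odds = 0.98/0.02 = 49.
Need 9ⁿ ≥ 49 ÷ (459/9949) = 487501/459.
9³ = 729 falls short of 487501/459 but 9⁴ = 6561 reaches it, so n = 4.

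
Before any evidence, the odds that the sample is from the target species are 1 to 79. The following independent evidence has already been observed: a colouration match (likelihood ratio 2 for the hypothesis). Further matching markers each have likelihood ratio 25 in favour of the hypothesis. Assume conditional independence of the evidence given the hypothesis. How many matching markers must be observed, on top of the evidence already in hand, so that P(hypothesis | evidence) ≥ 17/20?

2

Prior odds = 1/79.
Bayes factor of the evidence already in hand = 2.
Odds after that evidence = (1/79) × 2 = 2/79.
Target odds = 0.85/0.15 = 17/3.
Need 25ⁿ ≥ 17/3 ÷ (2/79) = 1343/6.
25¹ = 25 falls short of 1343/6 but 25² = 625 reaches it, so n = 2.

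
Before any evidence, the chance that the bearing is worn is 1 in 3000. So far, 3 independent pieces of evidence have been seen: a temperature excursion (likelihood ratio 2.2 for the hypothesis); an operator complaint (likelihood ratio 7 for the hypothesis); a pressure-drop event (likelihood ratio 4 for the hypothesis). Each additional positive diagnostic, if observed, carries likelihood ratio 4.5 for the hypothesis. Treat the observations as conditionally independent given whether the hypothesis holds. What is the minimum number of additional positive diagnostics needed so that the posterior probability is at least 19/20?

Prior odds = (1/3000)/(2999/3000) = 1/2999.
Combined Bayes factor of the evidence already in hand = 2.2 × 7 × 4 = 61.6.
Odds after that evidence = (1/2999) × 61.6 = 308/14995.
Target odds = 0.95/0.05 = 19.
Need 4.5ⁿ ≥ 19 ÷ (308/14995) = 284905/308.
4.5⁴ = 410.0625 falls short of 284905/308 but 4.5⁵ = 1845.28125 reaches it, so n = 5.

5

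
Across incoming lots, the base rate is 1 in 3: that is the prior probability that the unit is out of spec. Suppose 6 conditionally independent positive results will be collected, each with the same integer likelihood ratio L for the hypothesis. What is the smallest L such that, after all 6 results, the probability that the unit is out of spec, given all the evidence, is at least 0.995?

3

Prior odds = (1/3)/(2/3) = 0.5.
Target odds = 0.995/0.005 = 199.
Need L⁶ ≥ 199 ÷ 0.5 = 398.
2⁶ = 64 < 398 ≤ 729 = 3⁶, so L = 3.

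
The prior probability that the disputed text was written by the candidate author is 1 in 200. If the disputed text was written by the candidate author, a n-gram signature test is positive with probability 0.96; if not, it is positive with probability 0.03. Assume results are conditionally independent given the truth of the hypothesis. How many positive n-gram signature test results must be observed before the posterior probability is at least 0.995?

4

Prior odds: 0.005 ÷ 0.995 = 1/199.
Likelihood ratio of a positive = 0.96/0.03 = 32.
Target odds: 0.995 ÷ 0.005 = 199.
Require 32ⁿ ≥ 199 ÷ (1/199) = 39601.
32³ = 32768 falls short of 39601 but 32⁴ = 1048576 reaches it, so n = 4.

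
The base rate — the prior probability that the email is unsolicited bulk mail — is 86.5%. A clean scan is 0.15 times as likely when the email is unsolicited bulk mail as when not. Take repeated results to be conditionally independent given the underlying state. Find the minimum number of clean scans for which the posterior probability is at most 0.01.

4

Prior odds: 0.865 ÷ 0.135 = 173/27.
Likelihood ratio per clean scan = 0.15.
Target posterior odds = 0.01/0.99 = 1/99.
Need (173/27) × 0.15ⁿ ≤ 1/99, i.e. 0.15ⁿ ≤ 3/1903.
0.15³ = 0.003375 is still above 3/1903 but 0.15⁴ = 81/160000 is at or below it, so n = 4.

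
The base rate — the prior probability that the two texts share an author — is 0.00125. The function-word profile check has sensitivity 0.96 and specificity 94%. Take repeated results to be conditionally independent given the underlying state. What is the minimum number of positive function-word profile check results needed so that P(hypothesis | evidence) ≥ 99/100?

Prior odds = 0.00125/0.99875 = 1/799.
False-positive rate = 1 − 0.94 = 0.06; likelihood ratio of a positive = 0.96/0.06 = 16.
Target odds: 0.99 ÷ 0.01 = 99.
Need (1/799) × 16ⁿ ≥ 99, i.e. 16ⁿ ≥ 79101.
16⁴ = 65536 falls short of 79101 but 16⁵ = 1048576 reaches it, so n = 5.

5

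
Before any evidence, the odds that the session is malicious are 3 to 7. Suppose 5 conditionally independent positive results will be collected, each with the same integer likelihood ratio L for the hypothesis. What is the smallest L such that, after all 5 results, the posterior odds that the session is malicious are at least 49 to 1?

3

Prior odds = 3/7.
Target odds = 49.
Need L⁵ ≥ 49 ÷ (3/7) = 343/3.
2⁵ = 32 < 343/3 ≤ 243 = 3⁵, so L = 3.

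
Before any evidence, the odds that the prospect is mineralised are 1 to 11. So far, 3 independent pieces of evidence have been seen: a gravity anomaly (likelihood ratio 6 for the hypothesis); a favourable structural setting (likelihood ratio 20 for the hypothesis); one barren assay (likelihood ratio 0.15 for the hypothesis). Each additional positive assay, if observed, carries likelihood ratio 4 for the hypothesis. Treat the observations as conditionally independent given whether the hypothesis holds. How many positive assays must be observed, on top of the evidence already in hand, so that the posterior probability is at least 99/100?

3

Prior odds = 1/11.
Combined Bayes factor of the evidence already in hand = 6 × 20 × 0.15 = 18.
Odds after that evidence = (1/11) × 18 = 18/11.
Target odds = 0.99/0.01 = 99.
Need 4ⁿ ≥ 99 ÷ (18/11) = 60.5.
4² = 16 falls short of 60.5 but 4³ = 64 reaches it, so n = 3.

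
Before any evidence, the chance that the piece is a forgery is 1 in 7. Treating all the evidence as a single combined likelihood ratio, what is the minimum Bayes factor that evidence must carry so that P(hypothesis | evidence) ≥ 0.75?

Prior odds = (1/7)/(6/7) = 1/6.
Target odds = 0.75/0.25 = 3.
Required Bayes factor = 3 ÷ (1/6) = 18.

18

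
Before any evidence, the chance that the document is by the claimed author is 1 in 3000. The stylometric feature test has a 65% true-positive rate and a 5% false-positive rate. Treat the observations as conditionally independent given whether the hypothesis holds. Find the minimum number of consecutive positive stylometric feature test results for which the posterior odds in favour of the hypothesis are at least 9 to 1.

4

Prior odds = (1/3000)/(2999/3000) = 1/2999.
Likelihood ratio of a positive result = 0.65/0.05 = 13.
Target odds = 9.
Require 13ⁿ ≥ 9 ÷ (1/2999) = 26991.
13³ = 2197 falls short of 26991 but 13⁴ = 28561 reaches it, so n = 4.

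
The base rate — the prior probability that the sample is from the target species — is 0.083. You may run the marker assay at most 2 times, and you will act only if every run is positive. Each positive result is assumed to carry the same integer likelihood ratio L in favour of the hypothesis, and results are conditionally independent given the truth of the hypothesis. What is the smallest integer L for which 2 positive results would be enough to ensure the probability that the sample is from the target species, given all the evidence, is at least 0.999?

106

Prior odds = 0.083/0.917 = 83/917.
Target odds = 0.999/0.001 = 999.
Need L² ≥ 999 ÷ (83/917) = 916083/83.
105² = 11025 < 916083/83 ≤ 11236 = 106², so L = 106.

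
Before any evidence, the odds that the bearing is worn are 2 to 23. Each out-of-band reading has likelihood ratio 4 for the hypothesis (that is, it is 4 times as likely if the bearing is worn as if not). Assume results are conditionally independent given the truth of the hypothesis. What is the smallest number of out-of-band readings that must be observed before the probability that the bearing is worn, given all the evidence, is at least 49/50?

5

Prior odds = 2/23.
Likelihood ratio per out-of-band reading = 4.
Target posterior odds = 0.98/0.02 = 49.
Need (2/23) × 4ⁿ ≥ 49, i.e. 4ⁿ ≥ 563.5.
4⁴ = 256 falls short of 563.5 but 4⁵ = 1024 reaches it, so n = 5.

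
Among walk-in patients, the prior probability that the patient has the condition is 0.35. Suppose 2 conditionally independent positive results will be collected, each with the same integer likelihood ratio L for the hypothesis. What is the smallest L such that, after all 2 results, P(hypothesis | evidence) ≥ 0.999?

44

Prior odds = 0.35/0.65 = 7/13.
Target odds = 0.999/0.001 = 999.
Need L² ≥ 999 ÷ (7/13) = 12987/7.
43² = 1849 < 12987/7 ≤ 1936 = 44², so L = 44.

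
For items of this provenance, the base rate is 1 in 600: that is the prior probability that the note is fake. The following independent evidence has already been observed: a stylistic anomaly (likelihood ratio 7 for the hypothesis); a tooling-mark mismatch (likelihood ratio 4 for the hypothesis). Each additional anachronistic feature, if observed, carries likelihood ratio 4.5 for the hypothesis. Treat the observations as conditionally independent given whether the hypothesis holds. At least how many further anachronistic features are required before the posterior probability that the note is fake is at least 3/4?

3

Prior odds = (1/600)/(599/600) = 1/599.
Combined Bayes factor of the evidence already in hand = 7 × 4 = 28.
Odds after that evidence = (1/599) × 28 = 28/599.
Target odds = 0.75/0.25 = 3.
Need 4.5ⁿ ≥ 3 ÷ (28/599) = 1797/28.
4.5² = 20.25 falls short of 1797/28 but 4.5³ = 91.125 reaches it, so n = 3.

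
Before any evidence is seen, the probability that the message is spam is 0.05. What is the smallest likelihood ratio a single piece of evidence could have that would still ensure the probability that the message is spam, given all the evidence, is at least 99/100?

Prior odds = 0.05/0.95 = 1/19.
Target odds = 0.99/0.01 = 99.
Required Bayes factor = 99 ÷ (1/19) = 1881.

1881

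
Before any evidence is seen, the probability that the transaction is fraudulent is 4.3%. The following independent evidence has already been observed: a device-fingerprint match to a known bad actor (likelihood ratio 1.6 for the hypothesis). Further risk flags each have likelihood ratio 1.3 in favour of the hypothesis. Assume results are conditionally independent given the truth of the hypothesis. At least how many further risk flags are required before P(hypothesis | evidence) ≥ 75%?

15

Prior odds = 0.043/0.957 = 43/957.
Bayes factor of the evidence already in hand = 1.6.
Odds after that evidence = (43/957) × 1.6 = 344/4785.
Target odds = 0.75/0.25 = 3.
Need 1.3ⁿ ≥ 3 ÷ (344/4785) = 14355/344.
1.3¹⁴ ≈39.3738 falls short of 14355/344 but 1.3¹⁵ ≈51.1859 reaches it, so n = 15.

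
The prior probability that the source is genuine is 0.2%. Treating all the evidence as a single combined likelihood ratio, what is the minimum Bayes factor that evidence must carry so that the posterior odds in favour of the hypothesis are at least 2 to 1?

Prior odds = 0.002/0.998 = 1/499.
Target odds = 2.
Required Bayes factor = 2 ÷ (1/499) = 998.

998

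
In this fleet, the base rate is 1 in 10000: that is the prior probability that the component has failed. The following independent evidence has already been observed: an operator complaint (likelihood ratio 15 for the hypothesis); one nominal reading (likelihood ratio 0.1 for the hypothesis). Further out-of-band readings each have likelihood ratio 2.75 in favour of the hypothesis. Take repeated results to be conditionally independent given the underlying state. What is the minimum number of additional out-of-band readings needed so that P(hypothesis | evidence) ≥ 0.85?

Prior odds = 0.0001/0.9999 = 1/9999.
Combined Bayes factor of the evidence already in hand = 15 × 0.1 = 1.5.
Odds after that evidence = (1/9999) × 1.5 = 1/6666.
Target odds = 0.85/0.15 = 17/3.
Need 2.75ⁿ ≥ 17/3 ÷ (1/6666) = 37774.
2.75¹⁰ ≈24735.9 falls short of 37774 but 2.75¹¹ ≈68023.6 reaches it, so n = 11.

11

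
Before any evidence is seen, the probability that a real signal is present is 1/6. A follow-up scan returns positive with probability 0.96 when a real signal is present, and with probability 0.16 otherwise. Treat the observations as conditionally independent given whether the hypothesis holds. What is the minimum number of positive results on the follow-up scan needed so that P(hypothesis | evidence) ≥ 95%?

Prior odds = (1/6)/(5/6) = 0.2.
Likelihood ratio of a positive result = 0.96/0.16 = 6.
Target odds: 0.95 ÷ 0.05 = 19.
Require 6ⁿ ≥ 19 ÷ 0.2 = 95.
6² = 36 falls short of 95 but 6³ = 216 reaches it, so n = 3.

3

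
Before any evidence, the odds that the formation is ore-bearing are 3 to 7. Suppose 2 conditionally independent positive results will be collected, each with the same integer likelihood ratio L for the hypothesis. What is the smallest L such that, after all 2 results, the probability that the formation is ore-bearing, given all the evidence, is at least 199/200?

Prior odds = 3/7.
Target odds = 0.995/0.005 = 199.
Need L² ≥ 199 ÷ (3/7) = 1393/3.
21² = 441 < 1393/3 ≤ 484 = 22², so L = 22.

22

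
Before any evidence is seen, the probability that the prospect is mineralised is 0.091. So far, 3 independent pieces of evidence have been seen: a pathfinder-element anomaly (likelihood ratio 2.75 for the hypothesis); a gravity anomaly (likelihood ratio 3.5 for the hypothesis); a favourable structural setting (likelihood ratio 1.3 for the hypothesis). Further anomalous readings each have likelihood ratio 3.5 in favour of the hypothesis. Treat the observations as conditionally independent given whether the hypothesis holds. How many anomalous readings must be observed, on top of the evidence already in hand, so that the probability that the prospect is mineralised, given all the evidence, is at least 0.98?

3

Prior odds = 0.091/0.909 = 91/909.
Combined Bayes factor of the evidence already in hand = 2.75 × 3.5 × 1.3 = 12.5125.
Odds after that evidence = (91/909) × 12.5125 = 91091/72720.
Target odds = 0.98/0.02 = 49.
Need 3.5ⁿ ≥ 49 ÷ (91091/72720) = 72720/1859.
3.5² = 12.25 falls short of 72720/1859 but 3.5³ = 42.875 reaches it, so n = 3.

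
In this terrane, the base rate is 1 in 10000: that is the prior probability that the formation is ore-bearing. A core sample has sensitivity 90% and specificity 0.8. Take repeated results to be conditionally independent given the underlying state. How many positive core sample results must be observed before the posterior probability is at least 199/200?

10

Prior odds = 0.0001/0.9999 = 1/9999.
False-positive rate = 1 − 0.8 = 0.2; likelihood ratio of a positive = 0.9/0.2 = 4.5.
Target odds: 0.995 ÷ 0.005 = 199.
Need (1/9999) × 4.5ⁿ ≥ 199, i.e. 4.5ⁿ ≥ 1989801.
4.5⁹ = 387420489/512 falls short of 1989801 but 4.5¹⁰ ≈3.40506e+06 reaches it, so n = 10.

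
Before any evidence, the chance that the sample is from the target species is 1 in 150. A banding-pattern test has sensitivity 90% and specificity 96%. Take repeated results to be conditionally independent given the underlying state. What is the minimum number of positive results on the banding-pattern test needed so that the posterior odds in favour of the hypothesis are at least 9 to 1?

3

Prior odds: (1/150) ÷ (149/150) = 1/149.
False-positive rate = 1 − 0.96 = 0.04; likelihood ratio of a positive = 0.9/0.04 = 22.5.
Target odds = 9.
Require 22.5ⁿ ≥ 9 ÷ (1/149) = 1341.
22.5² = 506.25 falls short of 1341 but 22.5³ = 11390.625 reaches it, so n = 3.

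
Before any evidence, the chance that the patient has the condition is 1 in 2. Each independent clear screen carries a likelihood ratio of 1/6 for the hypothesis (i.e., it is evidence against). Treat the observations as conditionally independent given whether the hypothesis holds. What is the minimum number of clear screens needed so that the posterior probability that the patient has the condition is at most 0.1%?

Prior odds: 0.5 ÷ 0.5 = 1.
Likelihood ratio per clear screen = 1/6.
Target posterior odds = 0.001/0.999 = 1/999.
Need 1 × (1/6)ⁿ ≤ 1/999, i.e. (1/6)ⁿ ≤ 1/999.
(1/6)³ = 1/216 is still above 1/999 but (1/6)⁴ = 1/1296 is at or below it, so n = 4.

4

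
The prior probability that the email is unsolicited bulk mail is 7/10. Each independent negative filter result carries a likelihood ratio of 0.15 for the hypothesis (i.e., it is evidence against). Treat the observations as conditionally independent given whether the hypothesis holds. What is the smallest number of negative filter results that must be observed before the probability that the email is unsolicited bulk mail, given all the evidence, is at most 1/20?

Prior odds: 0.7 ÷ 0.3 = 7/3.
Likelihood ratio per negative filter result = 0.15.
Target posterior odds = 0.05/0.95 = 1/19.
Need (7/3) × 0.15ⁿ ≤ 1/19, i.e. 0.15ⁿ ≤ 3/133.
0.15¹ = 0.15 is still above 3/133 but 0.15² = 0.0225 is at or below it, so n = 2.

2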